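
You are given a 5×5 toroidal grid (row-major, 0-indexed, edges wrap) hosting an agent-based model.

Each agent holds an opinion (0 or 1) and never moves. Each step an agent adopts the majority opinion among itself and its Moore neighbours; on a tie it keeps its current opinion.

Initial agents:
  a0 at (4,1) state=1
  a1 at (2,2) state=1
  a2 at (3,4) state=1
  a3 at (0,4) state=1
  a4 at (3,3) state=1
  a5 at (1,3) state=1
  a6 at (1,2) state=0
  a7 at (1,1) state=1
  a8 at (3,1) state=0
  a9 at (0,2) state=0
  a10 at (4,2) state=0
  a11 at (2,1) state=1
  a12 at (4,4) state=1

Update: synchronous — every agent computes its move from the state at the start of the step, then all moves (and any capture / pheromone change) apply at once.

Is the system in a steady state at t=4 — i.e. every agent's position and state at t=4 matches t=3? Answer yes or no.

yes

t=1: a0@(4,1):0 a1@(2,2):1 a2@(3,4):1 a3@(0,4):1 a4@(3,3):1 a5@(1,3):1 a6@(1,2):1 a7@(1,1):1 a8@(3,1):1 a9@(0,2):0 a10@(4,2):0 a11@(2,1):1 a12@(4,4):1
t=2: (unchanged — steady state)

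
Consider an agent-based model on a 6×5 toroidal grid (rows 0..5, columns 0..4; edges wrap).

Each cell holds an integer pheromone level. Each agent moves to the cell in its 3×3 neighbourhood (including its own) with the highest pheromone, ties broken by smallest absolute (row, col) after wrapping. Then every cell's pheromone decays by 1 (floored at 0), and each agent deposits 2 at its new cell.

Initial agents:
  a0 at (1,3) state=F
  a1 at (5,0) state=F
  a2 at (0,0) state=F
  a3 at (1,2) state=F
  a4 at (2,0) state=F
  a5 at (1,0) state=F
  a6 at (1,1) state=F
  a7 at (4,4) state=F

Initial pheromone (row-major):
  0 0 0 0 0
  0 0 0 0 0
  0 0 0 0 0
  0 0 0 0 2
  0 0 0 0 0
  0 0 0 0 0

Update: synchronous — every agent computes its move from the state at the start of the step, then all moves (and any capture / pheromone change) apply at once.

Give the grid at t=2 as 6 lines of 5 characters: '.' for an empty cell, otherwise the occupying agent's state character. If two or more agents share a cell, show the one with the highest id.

t=1: a0@(0,2) a1@(0,0) a2@(0,0) a3@(0,1) a4@(3,4) a5@(0,0) a6@(0,0) a7@(3,4) | pheromone: 8 2 2 0 0 / 0 0 0 0 0 / 0 0 0 0 0 / 0 0 0 0 5 / 0 0 0 0 0 / 0 0 0 0 0
t=2: a0@(0,1) a1@(0,0) a2@(0,0) a3@(0,0) a4@(3,4) a5@(0,0) a6@(0,0) a7@(3,4) | pheromone: 17 3 1 0 0 / 0 0 0 0 0 / 0 0 0 0 0 / 0 0 0 0 8 / 0 0 0 0 0 / 0 0 0 0 0

FF...
.....
.....
....F
.....
.....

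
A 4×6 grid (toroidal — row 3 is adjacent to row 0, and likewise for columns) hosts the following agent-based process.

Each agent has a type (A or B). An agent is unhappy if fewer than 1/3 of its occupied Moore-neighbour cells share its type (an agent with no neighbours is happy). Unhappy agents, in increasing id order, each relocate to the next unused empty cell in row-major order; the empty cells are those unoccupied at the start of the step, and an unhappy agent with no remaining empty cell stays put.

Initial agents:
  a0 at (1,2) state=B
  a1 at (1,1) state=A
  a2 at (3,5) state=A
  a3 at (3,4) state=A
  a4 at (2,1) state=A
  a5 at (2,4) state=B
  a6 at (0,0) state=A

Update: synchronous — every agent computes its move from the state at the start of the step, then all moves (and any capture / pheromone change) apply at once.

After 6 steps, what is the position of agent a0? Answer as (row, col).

t=1: a0@(0,1):B a1@(1,1):A a2@(3,5):A a3@(3,4):A a4@(2,1):A a5@(0,2):B a6@(0,0):A
t=2: (unchanged — steady state)

(0, 1)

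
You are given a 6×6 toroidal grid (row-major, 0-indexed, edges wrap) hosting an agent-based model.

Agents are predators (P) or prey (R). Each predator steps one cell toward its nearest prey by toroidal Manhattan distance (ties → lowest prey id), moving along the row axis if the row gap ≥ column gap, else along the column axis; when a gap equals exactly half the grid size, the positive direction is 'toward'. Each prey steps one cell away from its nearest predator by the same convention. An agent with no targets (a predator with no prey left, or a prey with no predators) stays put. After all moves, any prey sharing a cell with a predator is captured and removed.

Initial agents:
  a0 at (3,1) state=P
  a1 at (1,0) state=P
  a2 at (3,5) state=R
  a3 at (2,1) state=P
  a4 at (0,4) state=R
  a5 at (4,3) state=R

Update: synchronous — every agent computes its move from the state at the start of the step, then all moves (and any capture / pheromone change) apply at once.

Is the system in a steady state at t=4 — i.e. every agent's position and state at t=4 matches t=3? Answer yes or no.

t=1: a0@(3,0):P a1@(2,0):P a2@(3,4):R a3@(2,0):P a4@(0,3):R a5@(4,4):R
t=2: a0@(3,5):P a1@(2,5):P a2@(3,3):R a3@(2,5):P a4@(0,2):R a5@(4,3):R
t=3: a0@(3,4):P a1@(2,4):P a2@(3,2):R a3@(2,4):P a4@(0,1):R a5@(4,2):R
t=4: a0@(3,3):P a1@(2,3):P a2@(3,1):R a3@(2,3):P a4@(0,0):R a5@(4,1):R

no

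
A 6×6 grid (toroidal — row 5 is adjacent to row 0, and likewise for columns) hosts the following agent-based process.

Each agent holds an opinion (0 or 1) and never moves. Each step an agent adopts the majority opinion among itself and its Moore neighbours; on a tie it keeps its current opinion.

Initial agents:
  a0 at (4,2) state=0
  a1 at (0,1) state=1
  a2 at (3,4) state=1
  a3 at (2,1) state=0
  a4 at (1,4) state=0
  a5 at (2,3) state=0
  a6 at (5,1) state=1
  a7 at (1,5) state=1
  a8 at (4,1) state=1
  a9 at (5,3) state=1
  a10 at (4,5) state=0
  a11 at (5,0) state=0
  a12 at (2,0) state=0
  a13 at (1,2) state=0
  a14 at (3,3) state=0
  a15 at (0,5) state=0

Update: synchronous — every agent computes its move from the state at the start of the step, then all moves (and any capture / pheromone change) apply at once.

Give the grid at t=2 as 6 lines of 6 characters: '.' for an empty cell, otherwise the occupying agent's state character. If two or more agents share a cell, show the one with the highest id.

.1...0
..0.00
00.0..
...00.
.11..0
01.1..

t=1: a0@(4,2):1 a1@(0,1):1 a2@(3,4):0 a3@(2,1):0 a4@(1,4):0 a5@(2,3):0 a6@(5,1):1 a7@(1,5):0 a8@(4,1):1 a9@(5,3):1 a10@(4,5):0 a11@(5,0):0 a12@(2,0):0 a13@(1,2):0 a14@(3,3):0 a15@(0,5):0
t=2: (unchanged — steady state)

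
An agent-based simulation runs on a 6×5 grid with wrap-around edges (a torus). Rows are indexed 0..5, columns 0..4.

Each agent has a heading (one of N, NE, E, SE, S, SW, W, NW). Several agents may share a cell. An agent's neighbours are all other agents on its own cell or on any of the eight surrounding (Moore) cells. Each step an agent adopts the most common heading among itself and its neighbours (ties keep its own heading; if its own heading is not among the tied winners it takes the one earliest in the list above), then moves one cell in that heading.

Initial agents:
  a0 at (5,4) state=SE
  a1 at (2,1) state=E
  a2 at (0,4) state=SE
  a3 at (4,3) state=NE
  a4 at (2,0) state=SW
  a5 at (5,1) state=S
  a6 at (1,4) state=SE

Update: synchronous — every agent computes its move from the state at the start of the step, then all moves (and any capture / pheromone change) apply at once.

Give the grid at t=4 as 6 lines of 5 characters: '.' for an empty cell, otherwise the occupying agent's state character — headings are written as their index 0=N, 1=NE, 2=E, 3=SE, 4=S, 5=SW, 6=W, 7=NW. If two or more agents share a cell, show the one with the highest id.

.5...
.....
2....
...33
..33.
...3.

t=1: a0@(0,0):SE a1@(2,2):E a2@(1,0):SE a3@(3,4):NE a4@(3,4):SW a5@(0,1):S a6@(2,0):SE
t=2: a0@(1,1):SE a1@(2,3):E a2@(2,1):SE a3@(2,0):NE a4@(4,3):SW a5@(1,2):SE a6@(3,1):SE
t=3: a0@(2,2):SE a1@(2,4):E a2@(3,2):SE a3@(3,1):SE a4@(5,2):SW a5@(2,3):SE a6@(4,2):SE
t=4: a0@(3,3):SE a1@(2,0):E a2@(4,3):SE a3@(4,2):SE a4@(0,1):SW a5@(3,4):SE a6@(5,3):SE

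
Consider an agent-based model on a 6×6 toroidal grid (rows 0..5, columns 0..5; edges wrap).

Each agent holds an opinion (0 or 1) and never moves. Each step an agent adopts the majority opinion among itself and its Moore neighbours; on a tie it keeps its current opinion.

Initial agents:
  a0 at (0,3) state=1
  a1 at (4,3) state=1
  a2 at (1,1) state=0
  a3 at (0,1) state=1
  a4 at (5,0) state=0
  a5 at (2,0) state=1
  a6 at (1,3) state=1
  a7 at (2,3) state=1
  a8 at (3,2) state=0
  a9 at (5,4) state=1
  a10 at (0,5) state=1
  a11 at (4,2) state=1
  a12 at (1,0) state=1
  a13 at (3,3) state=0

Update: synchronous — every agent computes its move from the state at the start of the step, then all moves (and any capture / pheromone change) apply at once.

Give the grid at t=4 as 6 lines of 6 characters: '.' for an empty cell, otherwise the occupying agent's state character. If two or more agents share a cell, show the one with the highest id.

t=1: a0@(0,3):1 a1@(4,3):1 a2@(1,1):1 a3@(0,1):1 a4@(5,0):1 a5@(2,0):1 a6@(1,3):1 a7@(2,3):1 a8@(3,2):1 a9@(5,4):1 a10@(0,5):1 a11@(4,2):1 a12@(1,0):1 a13@(3,3):1
t=2: (unchanged — steady state)

.1.1.1
11.1..
1..1..
..11..
..11..
1...1.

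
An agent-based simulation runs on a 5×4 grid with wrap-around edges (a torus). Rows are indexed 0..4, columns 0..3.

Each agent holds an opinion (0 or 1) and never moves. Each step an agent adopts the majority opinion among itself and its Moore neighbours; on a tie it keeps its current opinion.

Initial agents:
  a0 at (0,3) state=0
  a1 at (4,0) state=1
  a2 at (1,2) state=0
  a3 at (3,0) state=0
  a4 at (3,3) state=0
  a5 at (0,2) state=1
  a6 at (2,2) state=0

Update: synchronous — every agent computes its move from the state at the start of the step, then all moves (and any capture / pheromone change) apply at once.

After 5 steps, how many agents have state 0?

7

t=1: a0@(0,3):0 a1@(4,0):0 a2@(1,2):0 a3@(3,0):0 a4@(3,3):0 a5@(0,2):0 a6@(2,2):0
t=2: (unchanged — steady state)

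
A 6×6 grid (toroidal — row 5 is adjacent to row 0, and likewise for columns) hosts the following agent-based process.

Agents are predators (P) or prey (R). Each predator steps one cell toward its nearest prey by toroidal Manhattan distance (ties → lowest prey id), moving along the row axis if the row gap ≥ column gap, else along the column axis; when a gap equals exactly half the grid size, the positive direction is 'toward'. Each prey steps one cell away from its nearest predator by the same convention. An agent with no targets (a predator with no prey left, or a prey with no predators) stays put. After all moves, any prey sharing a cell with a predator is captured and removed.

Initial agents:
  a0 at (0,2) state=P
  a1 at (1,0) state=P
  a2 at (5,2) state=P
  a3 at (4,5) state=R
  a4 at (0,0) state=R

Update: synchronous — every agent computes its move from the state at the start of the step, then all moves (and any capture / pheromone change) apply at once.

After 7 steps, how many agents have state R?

2

t=1: a0@(0,1):P a1@(0,0):P a2@(5,1):P a3@(3,5):R a4@(5,0):R
t=2: a0@(5,1):P a1@(5,0):P a2@(5,0):P a3@(2,5):R a4@(4,0):R
t=3: a0@(4,1):P a1@(4,0):P a2@(4,0):P a3@(1,5):R a4@(3,0):R
t=4: a0@(3,1):P a1@(3,0):P a2@(3,0):P a3@(0,5):R a4@(2,0):R
t=5: a0@(2,1):P a1@(2,0):P a2@(2,0):P a3@(5,5):R a4@(1,0):R
t=6: a0@(1,1):P a1@(1,0):P a2@(1,0):P a3@(4,5):R a4@(0,0):R
t=7: a0@(0,1):P a1@(0,0):P a2@(0,0):P a3@(3,5):R a4@(5,0):R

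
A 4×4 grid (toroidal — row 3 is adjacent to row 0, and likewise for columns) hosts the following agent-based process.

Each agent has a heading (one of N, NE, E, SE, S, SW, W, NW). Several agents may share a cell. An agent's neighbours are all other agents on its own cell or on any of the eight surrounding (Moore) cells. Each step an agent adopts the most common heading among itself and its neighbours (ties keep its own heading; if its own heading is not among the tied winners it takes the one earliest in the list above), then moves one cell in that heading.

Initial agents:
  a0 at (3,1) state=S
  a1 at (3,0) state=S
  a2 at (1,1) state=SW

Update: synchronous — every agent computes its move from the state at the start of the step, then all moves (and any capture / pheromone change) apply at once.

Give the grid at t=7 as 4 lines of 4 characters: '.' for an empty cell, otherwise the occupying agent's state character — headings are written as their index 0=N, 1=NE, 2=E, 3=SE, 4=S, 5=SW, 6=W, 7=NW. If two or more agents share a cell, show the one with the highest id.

t=1: a0@(0,1):S a1@(0,0):S a2@(2,0):SW
t=2: a0@(1,1):S a1@(1,0):S a2@(3,3):SW
t=3: a0@(2,1):S a1@(2,0):S a2@(0,2):SW
t=4: a0@(3,1):S a1@(3,0):S a2@(1,1):SW
t=5: a0@(0,1):S a1@(0,0):S a2@(2,0):SW
t=6: a0@(1,1):S a1@(1,0):S a2@(3,3):SW
t=7: a0@(2,1):S a1@(2,0):S a2@(0,2):SW

..5.
....
44..
....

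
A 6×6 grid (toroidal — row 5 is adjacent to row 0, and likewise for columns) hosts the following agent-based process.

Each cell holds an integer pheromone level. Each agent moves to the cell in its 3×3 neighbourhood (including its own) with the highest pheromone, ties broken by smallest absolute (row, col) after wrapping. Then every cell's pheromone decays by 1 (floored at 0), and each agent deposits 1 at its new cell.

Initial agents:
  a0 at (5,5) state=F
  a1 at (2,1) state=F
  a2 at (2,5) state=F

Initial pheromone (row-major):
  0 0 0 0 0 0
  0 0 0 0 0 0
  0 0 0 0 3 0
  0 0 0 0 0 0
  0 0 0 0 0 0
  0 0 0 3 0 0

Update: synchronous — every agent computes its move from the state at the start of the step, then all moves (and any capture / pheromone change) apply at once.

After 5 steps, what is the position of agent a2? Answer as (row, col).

(2, 4)

t=1: a0@(0,0) a1@(1,0) a2@(2,4) | pheromone: 1 0 0 0 0 0 / 1 0 0 0 0 0 / 0 0 0 0 3 0 / 0 0 0 0 0 0 / 0 0 0 0 0 0 / 0 0 0 2 0 0
t=2: a0@(0,0) a1@(0,0) a2@(2,4) | pheromone: 2 0 0 0 0 0 / 0 0 0 0 0 0 / 0 0 0 0 3 0 / 0 0 0 0 0 0 / 0 0 0 0 0 0 / 0 0 0 1 0 0
t=3: a0@(0,0) a1@(0,0) a2@(2,4) | pheromone: 3 0 0 0 0 0 / 0 0 0 0 0 0 / 0 0 0 0 3 0 / 0 0 0 0 0 0 / 0 0 0 0 0 0 / 0 0 0 0 0 0
t=4: a0@(0,0) a1@(0,0) a2@(2,4) | pheromone: 4 0 0 0 0 0 / 0 0 0 0 0 0 / 0 0 0 0 3 0 / 0 0 0 0 0 0 / 0 0 0 0 0 0 / 0 0 0 0 0 0
t=5: a0@(0,0) a1@(0,0) a2@(2,4) | pheromone: 5 0 0 0 0 0 / 0 0 0 0 0 0 / 0 0 0 0 3 0 / 0 0 0 0 0 0 / 0 0 0 0 0 0 / 0 0 0 0 0 0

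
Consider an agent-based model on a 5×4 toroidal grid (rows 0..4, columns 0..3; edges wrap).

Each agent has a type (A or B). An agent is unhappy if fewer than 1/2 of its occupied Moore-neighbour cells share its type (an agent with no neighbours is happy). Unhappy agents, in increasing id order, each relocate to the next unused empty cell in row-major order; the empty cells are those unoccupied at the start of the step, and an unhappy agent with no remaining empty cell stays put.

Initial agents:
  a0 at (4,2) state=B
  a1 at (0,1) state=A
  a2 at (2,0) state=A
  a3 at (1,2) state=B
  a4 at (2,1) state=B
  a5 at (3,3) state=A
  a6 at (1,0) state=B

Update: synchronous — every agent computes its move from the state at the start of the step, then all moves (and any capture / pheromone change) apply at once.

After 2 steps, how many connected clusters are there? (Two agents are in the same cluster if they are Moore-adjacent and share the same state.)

3

t=1: a0@(0,0):B a1@(0,2):A a2@(0,3):A a3@(1,2):B a4@(2,1):B a5@(3,3):A a6@(1,1):B
t=2: a0@(0,0):B a1@(0,1):A a2@(1,0):A a3@(1,2):B a4@(2,1):B a5@(3,3):A a6@(1,1):B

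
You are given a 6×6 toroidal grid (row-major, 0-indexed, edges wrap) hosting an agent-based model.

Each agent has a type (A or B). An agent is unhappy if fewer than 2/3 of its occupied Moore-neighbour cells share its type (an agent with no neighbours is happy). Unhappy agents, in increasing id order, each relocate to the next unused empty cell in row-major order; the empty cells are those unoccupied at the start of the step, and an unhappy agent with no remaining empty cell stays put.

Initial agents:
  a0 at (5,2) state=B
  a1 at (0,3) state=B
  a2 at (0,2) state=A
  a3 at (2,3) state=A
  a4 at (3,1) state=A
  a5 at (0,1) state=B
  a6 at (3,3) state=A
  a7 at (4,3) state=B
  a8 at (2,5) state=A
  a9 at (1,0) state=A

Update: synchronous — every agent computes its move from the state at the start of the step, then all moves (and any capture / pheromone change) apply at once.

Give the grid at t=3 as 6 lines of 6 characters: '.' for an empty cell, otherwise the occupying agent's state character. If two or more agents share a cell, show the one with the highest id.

t=1: a0@(5,2):B a1@(0,0):B a2@(0,4):A a3@(2,3):A a4@(3,1):A a5@(0,5):B a6@(1,1):A a7@(1,2):B a8@(2,5):A a9@(1,3):A
t=2: a0@(5,2):B a1@(0,1):B a2@(0,2):A a3@(0,3):A a4@(3,1):A a5@(1,0):B a6@(1,4):A a7@(1,5):B a8@(2,5):A a9@(1,3):A
t=3: a0@(0,0):B a1@(0,1):B a2@(0,4):A a3@(0,3):A a4@(3,1):A a5@(1,0):B a6@(1,4):A a7@(0,5):B a8@(1,1):A a9@(1,3):A

BB.AAB
BA.AA.
......
.A....
......
......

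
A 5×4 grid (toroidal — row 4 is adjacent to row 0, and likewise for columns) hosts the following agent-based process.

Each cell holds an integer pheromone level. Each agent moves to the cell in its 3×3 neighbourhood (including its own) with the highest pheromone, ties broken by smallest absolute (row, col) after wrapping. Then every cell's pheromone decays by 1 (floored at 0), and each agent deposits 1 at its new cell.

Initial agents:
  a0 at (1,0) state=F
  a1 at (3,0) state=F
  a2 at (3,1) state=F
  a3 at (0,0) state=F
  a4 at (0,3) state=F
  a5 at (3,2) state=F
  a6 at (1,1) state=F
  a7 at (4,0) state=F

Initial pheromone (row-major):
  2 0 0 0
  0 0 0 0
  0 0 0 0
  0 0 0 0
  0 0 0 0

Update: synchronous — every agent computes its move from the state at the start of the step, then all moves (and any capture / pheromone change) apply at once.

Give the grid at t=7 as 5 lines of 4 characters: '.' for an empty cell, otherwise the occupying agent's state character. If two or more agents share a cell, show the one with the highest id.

t=1: a0@(0,0) a1@(2,0) a2@(2,0) a3@(0,0) a4@(0,0) a5@(2,1) a6@(0,0) a7@(0,0) | pheromone: 6 0 0 0 / 0 0 0 0 / 2 1 0 0 / 0 0 0 0 / 0 0 0 0
t=2: a0@(0,0) a1@(2,0) a2@(2,0) a3@(0,0) a4@(0,0) a5@(2,0) a6@(0,0) a7@(0,0) | pheromone: 10 0 0 0 / 0 0 0 0 / 4 0 0 0 / 0 0 0 0 / 0 0 0 0
t=3: a0@(0,0) a1@(2,0) a2@(2,0) a3@(0,0) a4@(0,0) a5@(2,0) a6@(0,0) a7@(0,0) | pheromone: 14 0 0 0 / 0 0 0 0 / 6 0 0 0 / 0 0 0 0 / 0 0 0 0
t=4: a0@(0,0) a1@(2,0) a2@(2,0) a3@(0,0) a4@(0,0) a5@(2,0) a6@(0,0) a7@(0,0) | pheromone: 18 0 0 0 / 0 0 0 0 / 8 0 0 0 / 0 0 0 0 / 0 0 0 0
t=5: a0@(0,0) a1@(2,0) a2@(2,0) a3@(0,0) a4@(0,0) a5@(2,0) a6@(0,0) a7@(0,0) | pheromone: 22 0 0 0 / 0 0 0 0 / 10 0 0 0 / 0 0 0 0 / 0 0 0 0
t=6: a0@(0,0) a1@(2,0) a2@(2,0) a3@(0,0) a4@(0,0) a5@(2,0) a6@(0,0) a7@(0,0) | pheromone: 26 0 0 0 / 0 0 0 0 / 12 0 0 0 / 0 0 0 0 / 0 0 0 0
t=7: a0@(0,0) a1@(2,0) a2@(2,0) a3@(0,0) a4@(0,0) a5@(2,0) a6@(0,0) a7@(0,0) | pheromone: 30 0 0 0 / 0 0 0 0 / 14 0 0 0 / 0 0 0 0 / 0 0 0 0

F...
....
F...
....
....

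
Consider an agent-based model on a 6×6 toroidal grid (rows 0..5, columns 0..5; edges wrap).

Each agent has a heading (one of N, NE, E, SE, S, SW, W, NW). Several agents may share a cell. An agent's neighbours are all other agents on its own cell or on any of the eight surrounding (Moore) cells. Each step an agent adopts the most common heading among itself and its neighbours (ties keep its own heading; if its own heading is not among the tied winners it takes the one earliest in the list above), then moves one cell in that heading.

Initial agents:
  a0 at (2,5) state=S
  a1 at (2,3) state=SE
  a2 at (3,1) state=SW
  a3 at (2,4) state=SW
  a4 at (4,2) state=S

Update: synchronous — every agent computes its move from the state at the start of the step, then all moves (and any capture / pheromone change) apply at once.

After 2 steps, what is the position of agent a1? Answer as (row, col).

t=1: a0@(3,5):S a1@(3,4):SE a2@(4,0):SW a3@(3,3):SW a4@(5,2):S
t=2: a0@(4,5):S a1@(4,5):SE a2@(5,5):SW a3@(4,2):SW a4@(0,2):S

(4, 5)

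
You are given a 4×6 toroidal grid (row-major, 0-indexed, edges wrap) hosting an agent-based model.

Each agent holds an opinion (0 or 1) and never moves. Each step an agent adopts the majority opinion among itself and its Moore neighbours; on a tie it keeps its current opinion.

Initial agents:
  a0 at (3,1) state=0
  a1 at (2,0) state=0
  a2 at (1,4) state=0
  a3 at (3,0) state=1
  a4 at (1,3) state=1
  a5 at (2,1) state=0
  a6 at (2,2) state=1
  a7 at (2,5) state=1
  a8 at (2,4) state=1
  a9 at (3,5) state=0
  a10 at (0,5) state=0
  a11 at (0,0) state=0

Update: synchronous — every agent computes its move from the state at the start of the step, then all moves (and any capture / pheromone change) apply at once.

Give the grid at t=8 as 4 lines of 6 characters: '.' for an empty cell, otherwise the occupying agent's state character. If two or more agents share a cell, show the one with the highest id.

t=1: a0@(3,1):0 a1@(2,0):0 a2@(1,4):1 a3@(3,0):0 a4@(1,3):1 a5@(2,1):0 a6@(2,2):1 a7@(2,5):1 a8@(2,4):1 a9@(3,5):0 a10@(0,5):0 a11@(0,0):0
t=2: (unchanged — steady state)

0....0
...11.
001.11
00...0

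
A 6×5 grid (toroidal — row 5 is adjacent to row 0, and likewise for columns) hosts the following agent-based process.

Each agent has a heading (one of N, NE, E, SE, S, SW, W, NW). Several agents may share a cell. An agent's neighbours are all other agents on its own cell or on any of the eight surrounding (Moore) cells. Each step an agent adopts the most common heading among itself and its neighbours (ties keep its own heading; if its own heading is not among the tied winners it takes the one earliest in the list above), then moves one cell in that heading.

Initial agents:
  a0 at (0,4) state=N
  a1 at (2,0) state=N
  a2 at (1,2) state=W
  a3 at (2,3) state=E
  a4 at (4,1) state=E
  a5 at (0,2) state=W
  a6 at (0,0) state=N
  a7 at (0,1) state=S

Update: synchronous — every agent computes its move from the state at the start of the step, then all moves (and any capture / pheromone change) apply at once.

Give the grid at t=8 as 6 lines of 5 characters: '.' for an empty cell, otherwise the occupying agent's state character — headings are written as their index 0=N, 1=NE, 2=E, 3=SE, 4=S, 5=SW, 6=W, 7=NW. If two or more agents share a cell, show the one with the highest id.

t=1: a0@(5,4):N a1@(1,0):N a2@(1,1):W a3@(2,4):E a4@(4,2):E a5@(0,1):W a6@(5,0):N a7@(0,0):W
t=2: a0@(4,4):N a1@(1,4):W a2@(1,0):W a3@(2,0):E a4@(4,3):E a5@(0,0):W a6@(4,0):N a7@(0,4):W
t=3: a0@(3,4):N a1@(1,3):W a2@(1,4):W a3@(2,4):W a4@(4,4):E a5@(0,4):W a6@(3,0):N a7@(0,3):W
t=4: a0@(2,4):N a1@(1,2):W a2@(1,3):W a3@(2,3):W a4@(3,4):N a5@(0,3):W a6@(2,0):N a7@(0,2):W
t=5: a0@(1,4):N a1@(1,1):W a2@(1,2):W a3@(2,2):W a4@(2,4):N a5@(0,2):W a6@(1,0):N a7@(0,1):W
t=6: a0@(0,4):N a1@(1,0):W a2@(1,1):W a3@(2,1):W a4@(1,4):N a5@(0,1):W a6@(0,0):N a7@(0,0):W
t=7: a0@(5,4):N a1@(1,4):W a2@(1,0):W a3@(2,0):W a4@(0,4):N a5@(0,0):W a6@(0,4):W a7@(0,4):W
t=8: a0@(5,3):W a1@(1,3):W a2@(1,4):W a3@(2,4):W a4@(0,3):W a5@(0,4):W a6@(0,3):W a7@(0,3):W

...66
...66
....6
.....
.....
...6.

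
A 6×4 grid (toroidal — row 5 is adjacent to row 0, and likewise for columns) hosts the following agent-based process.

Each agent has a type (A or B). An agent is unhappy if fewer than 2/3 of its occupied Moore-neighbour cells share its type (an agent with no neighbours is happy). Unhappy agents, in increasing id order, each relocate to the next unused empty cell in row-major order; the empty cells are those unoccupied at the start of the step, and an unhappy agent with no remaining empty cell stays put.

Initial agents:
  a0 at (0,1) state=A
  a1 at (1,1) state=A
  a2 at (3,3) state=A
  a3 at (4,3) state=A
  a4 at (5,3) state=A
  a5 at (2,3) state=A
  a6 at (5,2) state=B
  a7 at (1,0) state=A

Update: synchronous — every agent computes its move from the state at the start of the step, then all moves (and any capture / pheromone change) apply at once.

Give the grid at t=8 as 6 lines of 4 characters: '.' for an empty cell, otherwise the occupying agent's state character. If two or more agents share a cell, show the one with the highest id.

t=1: a0@(0,1):A a1@(1,1):A a2@(3,3):A a3@(4,3):A a4@(0,0):A a5@(2,3):A a6@(0,2):B a7@(1,0):A
t=2: a0@(0,1):A a1@(1,1):A a2@(3,3):A a3@(4,3):A a4@(0,0):A a5@(2,3):A a6@(0,3):B a7@(1,0):A
t=3: a0@(0,1):A a1@(1,1):A a2@(3,3):A a3@(4,3):A a4@(0,0):A a5@(2,3):A a6@(0,2):B a7@(1,0):A
t=4: a0@(0,1):A a1@(1,1):A a2@(3,3):A a3@(4,3):A a4@(0,0):A a5@(2,3):A a6@(0,3):B a7@(1,0):A
t=5: a0@(0,1):A a1@(1,1):A a2@(3,3):A a3@(4,3):A a4@(0,0):A a5@(2,3):A a6@(0,2):B a7@(1,0):A
t=6: a0@(0,1):A a1@(1,1):A a2@(3,3):A a3@(4,3):A a4@(0,0):A a5@(2,3):A a6@(0,3):B a7@(1,0):A
t=7: a0@(0,1):A a1@(1,1):A a2@(3,3):A a3@(4,3):A a4@(0,0):A a5@(2,3):A a6@(0,2):B a7@(1,0):A
t=8: a0@(0,1):A a1@(1,1):A a2@(3,3):A a3@(4,3):A a4@(0,0):A a5@(2,3):A a6@(0,3):B a7@(1,0):A

AA.B
AA..
...A
...A
...A
....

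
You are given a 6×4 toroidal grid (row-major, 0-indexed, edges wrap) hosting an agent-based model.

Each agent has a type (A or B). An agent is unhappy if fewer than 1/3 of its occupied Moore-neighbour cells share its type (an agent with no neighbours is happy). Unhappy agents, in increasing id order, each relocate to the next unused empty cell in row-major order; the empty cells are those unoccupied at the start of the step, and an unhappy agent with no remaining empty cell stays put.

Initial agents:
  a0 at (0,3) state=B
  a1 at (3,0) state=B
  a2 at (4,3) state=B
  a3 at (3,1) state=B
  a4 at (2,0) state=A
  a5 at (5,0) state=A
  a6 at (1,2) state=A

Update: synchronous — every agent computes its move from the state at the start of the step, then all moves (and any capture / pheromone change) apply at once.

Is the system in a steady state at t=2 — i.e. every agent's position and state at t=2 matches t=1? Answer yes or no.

t=1: a0@(0,0):B a1@(3,0):B a2@(4,3):B a3@(3,1):B a4@(0,1):A a5@(0,2):A a6@(1,0):A
t=2: a0@(0,3):B a1@(3,0):B a2@(4,3):B a3@(3,1):B a4@(0,1):A a5@(0,2):A a6@(1,0):A

no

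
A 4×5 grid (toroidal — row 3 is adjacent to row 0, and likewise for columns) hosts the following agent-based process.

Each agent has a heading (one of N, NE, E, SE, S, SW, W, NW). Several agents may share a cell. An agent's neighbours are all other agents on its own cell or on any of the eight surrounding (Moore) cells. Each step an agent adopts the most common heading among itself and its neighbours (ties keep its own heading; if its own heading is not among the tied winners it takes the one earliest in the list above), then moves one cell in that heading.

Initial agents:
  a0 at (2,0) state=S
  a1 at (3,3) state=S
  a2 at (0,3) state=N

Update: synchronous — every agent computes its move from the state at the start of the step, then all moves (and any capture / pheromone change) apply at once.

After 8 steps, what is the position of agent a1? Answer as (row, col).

t=1: a0@(3,0):S a1@(0,3):S a2@(3,3):N
t=2: a0@(0,0):S a1@(1,3):S a2@(2,3):N
t=3: a0@(1,0):S a1@(2,3):S a2@(1,3):N
t=4: a0@(2,0):S a1@(3,3):S a2@(0,3):N
t=5: a0@(3,0):S a1@(0,3):S a2@(3,3):N
t=6: a0@(0,0):S a1@(1,3):S a2@(2,3):N
t=7: a0@(1,0):S a1@(2,3):S a2@(1,3):N
t=8: a0@(2,0):S a1@(3,3):S a2@(0,3):N

(3, 3)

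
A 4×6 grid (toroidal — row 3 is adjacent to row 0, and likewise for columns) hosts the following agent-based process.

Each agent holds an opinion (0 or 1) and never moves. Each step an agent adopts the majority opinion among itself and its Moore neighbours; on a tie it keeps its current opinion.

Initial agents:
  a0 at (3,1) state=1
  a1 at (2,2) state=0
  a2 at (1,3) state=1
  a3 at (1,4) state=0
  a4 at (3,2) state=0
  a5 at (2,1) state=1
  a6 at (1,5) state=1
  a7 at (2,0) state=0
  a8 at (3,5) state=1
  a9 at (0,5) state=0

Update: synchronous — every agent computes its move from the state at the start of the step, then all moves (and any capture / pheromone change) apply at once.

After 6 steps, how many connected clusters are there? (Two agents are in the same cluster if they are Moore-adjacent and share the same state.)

1

t=1: a0@(3,1):0 a1@(2,2):1 a2@(1,3):0 a3@(1,4):0 a4@(3,2):0 a5@(2,1):0 a6@(1,5):0 a7@(2,0):1 a8@(3,5):0 a9@(0,5):0
t=2: a0@(3,1):0 a1@(2,2):0 a2@(1,3):0 a3@(1,4):0 a4@(3,2):0 a5@(2,1):0 a6@(1,5):0 a7@(2,0):0 a8@(3,5):0 a9@(0,5):0
t=3: (unchanged — steady state)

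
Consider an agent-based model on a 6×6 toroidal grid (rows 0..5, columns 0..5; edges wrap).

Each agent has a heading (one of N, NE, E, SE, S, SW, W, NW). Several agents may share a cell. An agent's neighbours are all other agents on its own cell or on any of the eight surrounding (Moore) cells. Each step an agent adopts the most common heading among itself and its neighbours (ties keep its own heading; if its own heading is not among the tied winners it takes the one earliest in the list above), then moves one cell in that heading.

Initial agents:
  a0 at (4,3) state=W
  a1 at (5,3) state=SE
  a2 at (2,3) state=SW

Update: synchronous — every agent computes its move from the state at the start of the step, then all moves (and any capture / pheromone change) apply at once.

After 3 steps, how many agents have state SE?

t=1: a0@(4,2):W a1@(0,4):SE a2@(3,2):SW
t=2: a0@(4,1):W a1@(1,5):SE a2@(4,1):SW
t=3: a0@(4,0):W a1@(2,0):SE a2@(5,0):SW

1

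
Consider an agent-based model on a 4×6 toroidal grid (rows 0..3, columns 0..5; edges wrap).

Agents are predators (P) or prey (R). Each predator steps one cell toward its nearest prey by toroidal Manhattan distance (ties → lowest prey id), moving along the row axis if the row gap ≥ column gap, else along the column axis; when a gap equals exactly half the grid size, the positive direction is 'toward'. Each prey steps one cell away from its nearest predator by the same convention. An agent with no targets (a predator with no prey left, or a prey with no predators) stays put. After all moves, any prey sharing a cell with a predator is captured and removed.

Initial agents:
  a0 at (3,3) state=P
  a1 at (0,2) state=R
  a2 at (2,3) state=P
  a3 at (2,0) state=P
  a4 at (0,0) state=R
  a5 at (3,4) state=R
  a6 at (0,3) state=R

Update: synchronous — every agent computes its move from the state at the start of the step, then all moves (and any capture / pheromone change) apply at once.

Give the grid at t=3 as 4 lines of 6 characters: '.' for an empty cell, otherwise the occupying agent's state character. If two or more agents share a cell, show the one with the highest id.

t=1: a0@(3,4):P a1@(1,2):R a2@(3,3):P a3@(3,0):P a5@(3,5):R a6@(1,3):R
t=2: a0@(3,5):P a1@(0,2):R a2@(3,4):P a3@(3,5):P a5@(3,0):R a6@(0,3):R
t=3: a0@(3,0):P a1@(0,1):R a2@(3,5):P a3@(3,0):P a5@(3,1):R a6@(1,3):R

.R....
...R..
......
PR...P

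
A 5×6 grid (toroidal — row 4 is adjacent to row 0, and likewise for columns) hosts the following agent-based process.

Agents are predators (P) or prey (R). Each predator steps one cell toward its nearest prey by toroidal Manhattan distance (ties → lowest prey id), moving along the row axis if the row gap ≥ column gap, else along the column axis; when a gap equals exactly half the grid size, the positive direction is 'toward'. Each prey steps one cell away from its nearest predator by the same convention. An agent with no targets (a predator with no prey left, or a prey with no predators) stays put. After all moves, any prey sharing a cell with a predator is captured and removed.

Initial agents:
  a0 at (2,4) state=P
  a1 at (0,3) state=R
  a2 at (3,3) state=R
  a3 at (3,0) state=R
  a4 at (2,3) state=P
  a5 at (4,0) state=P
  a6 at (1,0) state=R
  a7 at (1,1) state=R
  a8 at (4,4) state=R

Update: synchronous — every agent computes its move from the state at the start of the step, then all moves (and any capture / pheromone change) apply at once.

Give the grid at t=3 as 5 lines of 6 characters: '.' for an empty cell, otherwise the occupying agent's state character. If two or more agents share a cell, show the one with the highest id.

t=1: a0@(3,4):P a1@(4,3):R a2@(4,3):R a3@(2,0):R a4@(3,3):P a5@(3,0):P a6@(2,0):R a7@(1,0):R a8@(0,4):R
t=2: a0@(4,4):P a1@(0,3):R a2@(0,3):R a3@(1,0):R a4@(4,3):P a5@(2,0):P a6@(1,0):R a7@(0,0):R a8@(1,4):R
t=3: a0@(0,4):P a1@(1,3):R a2@(1,3):R a3@(0,0):R a4@(0,3):P a5@(1,0):P a6@(0,0):R a7@(4,0):R a8@(2,4):R

R..PP.
P..R..
....R.
......
R.....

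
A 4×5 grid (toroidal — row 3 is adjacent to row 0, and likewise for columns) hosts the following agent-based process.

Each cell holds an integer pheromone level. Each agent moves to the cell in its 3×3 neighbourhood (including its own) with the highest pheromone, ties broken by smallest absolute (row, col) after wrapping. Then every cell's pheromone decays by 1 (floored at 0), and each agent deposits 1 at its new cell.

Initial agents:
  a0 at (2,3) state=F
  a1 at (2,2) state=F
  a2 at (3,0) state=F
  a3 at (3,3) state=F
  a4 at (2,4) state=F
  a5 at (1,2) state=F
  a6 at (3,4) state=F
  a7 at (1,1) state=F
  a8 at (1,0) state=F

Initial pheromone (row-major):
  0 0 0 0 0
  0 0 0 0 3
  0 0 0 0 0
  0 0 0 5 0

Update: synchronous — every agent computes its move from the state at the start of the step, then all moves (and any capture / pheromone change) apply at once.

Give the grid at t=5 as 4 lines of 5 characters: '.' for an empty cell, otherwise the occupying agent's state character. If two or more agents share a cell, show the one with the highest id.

.....
....F
.....
...F.

t=1: a0@(3,3) a1@(3,3) a2@(0,0) a3@(3,3) a4@(3,3) a5@(0,1) a6@(3,3) a7@(0,0) a8@(1,4) | pheromone: 2 1 0 0 0 / 0 0 0 0 3 / 0 0 0 0 0 / 0 0 0 9 0
t=2: a0@(3,3) a1@(3,3) a2@(1,4) a3@(3,3) a4@(3,3) a5@(0,0) a6@(3,3) a7@(1,4) a8@(1,4) | pheromone: 2 0 0 0 0 / 0 0 0 0 5 / 0 0 0 0 0 / 0 0 0 13 0
t=3: a0@(3,3) a1@(3,3) a2@(1,4) a3@(3,3) a4@(3,3) a5@(1,4) a6@(3,3) a7@(1,4) a8@(1,4) | pheromone: 1 0 0 0 0 / 0 0 0 0 8 / 0 0 0 0 0 / 0 0 0 17 0
t=4: a0@(3,3) a1@(3,3) a2@(1,4) a3@(3,3) a4@(3,3) a5@(1,4) a6@(3,3) a7@(1,4) a8@(1,4) | pheromone: 0 0 0 0 0 / 0 0 0 0 11 / 0 0 0 0 0 / 0 0 0 21 0
t=5: a0@(3,3) a1@(3,3) a2@(1,4) a3@(3,3) a4@(3,3) a5@(1,4) a6@(3,3) a7@(1,4) a8@(1,4) | pheromone: 0 0 0 0 0 / 0 0 0 0 14 / 0 0 0 0 0 / 0 0 0 25 0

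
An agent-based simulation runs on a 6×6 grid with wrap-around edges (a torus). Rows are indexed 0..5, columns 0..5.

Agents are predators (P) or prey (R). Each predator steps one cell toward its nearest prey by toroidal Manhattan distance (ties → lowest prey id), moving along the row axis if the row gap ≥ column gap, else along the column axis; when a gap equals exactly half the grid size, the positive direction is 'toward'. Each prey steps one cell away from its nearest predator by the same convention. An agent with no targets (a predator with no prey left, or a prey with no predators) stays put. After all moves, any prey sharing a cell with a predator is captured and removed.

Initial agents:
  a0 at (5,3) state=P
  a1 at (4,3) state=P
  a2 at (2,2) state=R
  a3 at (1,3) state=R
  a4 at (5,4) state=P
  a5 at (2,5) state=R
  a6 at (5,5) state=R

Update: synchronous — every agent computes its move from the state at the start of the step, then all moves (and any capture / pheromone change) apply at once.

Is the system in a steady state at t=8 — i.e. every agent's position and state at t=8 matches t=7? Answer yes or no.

t=1: a0@(0,3):P a1@(3,3):P a2@(1,2):R a3@(2,3):R a4@(5,5):P a5@(1,5):R a6@(5,0):R
t=2: a0@(1,3):P a1@(2,3):P a2@(2,2):R a4@(5,0):P a5@(2,5):R a6@(5,1):R
t=3: a0@(2,3):P a1@(2,2):P a2@(2,1):R a4@(5,1):P a5@(2,0):R a6@(5,2):R
t=4: a0@(2,2):P a1@(2,1):P a2@(2,0):R a4@(5,2):P a5@(2,5):R a6@(5,3):R
t=5: a0@(2,1):P a1@(2,0):P a2@(2,5):R a4@(5,3):P a5@(2,4):R a6@(5,4):R
t=6: a0@(2,0):P a1@(2,5):P a2@(2,4):R a4@(5,4):P a5@(2,3):R a6@(5,5):R
t=7: a0@(2,5):P a1@(2,4):P a2@(2,3):R a4@(5,5):P a5@(2,2):R a6@(5,0):R
t=8: a0@(2,4):P a1@(2,3):P a2@(2,2):R a4@(5,0):P a5@(2,1):R a6@(5,1):R

no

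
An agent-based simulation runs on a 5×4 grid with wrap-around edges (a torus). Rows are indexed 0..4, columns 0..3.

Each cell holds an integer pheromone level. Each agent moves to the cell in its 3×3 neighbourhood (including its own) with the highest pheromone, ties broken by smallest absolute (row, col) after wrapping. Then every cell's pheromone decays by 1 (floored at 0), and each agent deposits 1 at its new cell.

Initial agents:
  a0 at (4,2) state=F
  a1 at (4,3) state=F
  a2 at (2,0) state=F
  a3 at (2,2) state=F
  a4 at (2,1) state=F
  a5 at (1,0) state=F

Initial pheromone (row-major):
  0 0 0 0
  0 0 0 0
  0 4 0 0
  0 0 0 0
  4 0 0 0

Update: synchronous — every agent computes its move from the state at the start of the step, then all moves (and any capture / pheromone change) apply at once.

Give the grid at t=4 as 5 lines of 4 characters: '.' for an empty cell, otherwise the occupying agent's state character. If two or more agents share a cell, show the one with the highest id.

....
....
.F..
....
F...

t=1: a0@(0,1) a1@(4,0) a2@(2,1) a3@(2,1) a4@(2,1) a5@(2,1) | pheromone: 0 1 0 0 / 0 0 0 0 / 0 7 0 0 / 0 0 0 0 / 4 0 0 0
t=2: a0@(4,0) a1@(4,0) a2@(2,1) a3@(2,1) a4@(2,1) a5@(2,1) | pheromone: 0 0 0 0 / 0 0 0 0 / 0 10 0 0 / 0 0 0 0 / 5 0 0 0
t=3: a0@(4,0) a1@(4,0) a2@(2,1) a3@(2,1) a4@(2,1) a5@(2,1) | pheromone: 0 0 0 0 / 0 0 0 0 / 0 13 0 0 / 0 0 0 0 / 6 0 0 0
t=4: a0@(4,0) a1@(4,0) a2@(2,1) a3@(2,1) a4@(2,1) a5@(2,1) | pheromone: 0 0 0 0 / 0 0 0 0 / 0 16 0 0 / 0 0 0 0 / 7 0 0 0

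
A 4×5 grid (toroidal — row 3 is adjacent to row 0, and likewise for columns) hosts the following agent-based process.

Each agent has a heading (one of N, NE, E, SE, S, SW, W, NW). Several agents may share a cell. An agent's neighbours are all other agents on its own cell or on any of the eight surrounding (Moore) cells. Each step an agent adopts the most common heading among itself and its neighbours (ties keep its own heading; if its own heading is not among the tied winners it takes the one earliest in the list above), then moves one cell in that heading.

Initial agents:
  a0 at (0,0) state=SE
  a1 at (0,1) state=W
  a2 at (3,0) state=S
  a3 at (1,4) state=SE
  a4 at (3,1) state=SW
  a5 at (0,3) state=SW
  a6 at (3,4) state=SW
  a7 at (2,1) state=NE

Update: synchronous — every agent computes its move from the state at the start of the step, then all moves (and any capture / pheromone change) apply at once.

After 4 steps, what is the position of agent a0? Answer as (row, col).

(0, 0)

t=1: a0@(1,1):SE a1@(0,0):W a2@(0,4):SW a3@(2,0):SE a4@(0,0):SW a5@(1,2):SW a6@(0,3):SW a7@(1,2):NE
t=2: a0@(2,2):SE a1@(1,4):SW a2@(1,3):SW a3@(3,1):SE a4@(1,4):SW a5@(2,1):SW a6@(1,2):SW a7@(2,1):SW
t=3: a0@(3,1):SW a1@(2,3):SW a2@(2,2):SW a3@(0,2):SE a4@(2,3):SW a5@(3,0):SW a6@(2,1):SW a7@(3,0):SW
t=4: a0@(0,0):SW a1@(3,2):SW a2@(3,1):SW a3@(1,3):SE a4@(3,2):SW a5@(0,4):SW a6@(3,0):SW a7@(0,4):SW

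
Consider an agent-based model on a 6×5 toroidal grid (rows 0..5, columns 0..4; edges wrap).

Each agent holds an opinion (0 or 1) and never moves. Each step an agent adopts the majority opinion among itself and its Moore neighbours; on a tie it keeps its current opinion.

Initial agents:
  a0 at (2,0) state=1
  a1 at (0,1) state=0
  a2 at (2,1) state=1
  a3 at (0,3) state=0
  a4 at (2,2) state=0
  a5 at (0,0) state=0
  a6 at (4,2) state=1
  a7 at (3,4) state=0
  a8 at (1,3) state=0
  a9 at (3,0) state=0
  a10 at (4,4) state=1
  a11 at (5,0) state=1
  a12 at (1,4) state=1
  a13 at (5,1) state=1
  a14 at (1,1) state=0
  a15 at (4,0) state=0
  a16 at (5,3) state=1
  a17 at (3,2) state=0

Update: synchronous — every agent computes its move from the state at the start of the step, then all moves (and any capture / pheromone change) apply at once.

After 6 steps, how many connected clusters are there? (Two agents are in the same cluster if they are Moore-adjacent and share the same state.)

2

t=1: a0@(2,0):1 a1@(0,1):0 a2@(2,1):0 a3@(0,3):0 a4@(2,2):0 a5@(0,0):0 a6@(4,2):1 a7@(3,4):0 a8@(1,3):0 a9@(3,0):0 a10@(4,4):1 a11@(5,0):1 a12@(1,4):0 a13@(5,1):1 a14@(1,1):0 a15@(4,0):0 a16@(5,3):1 a17@(3,2):0
t=2: a0@(2,0):0 a1@(0,1):0 a2@(2,1):0 a3@(0,3):0 a4@(2,2):0 a5@(0,0):0 a6@(4,2):1 a7@(3,4):0 a8@(1,3):0 a9@(3,0):0 a10@(4,4):1 a11@(5,0):1 a12@(1,4):0 a13@(5,1):1 a14@(1,1):0 a15@(4,0):0 a16@(5,3):1 a17@(3,2):0
t=3: (unchanged — steady state)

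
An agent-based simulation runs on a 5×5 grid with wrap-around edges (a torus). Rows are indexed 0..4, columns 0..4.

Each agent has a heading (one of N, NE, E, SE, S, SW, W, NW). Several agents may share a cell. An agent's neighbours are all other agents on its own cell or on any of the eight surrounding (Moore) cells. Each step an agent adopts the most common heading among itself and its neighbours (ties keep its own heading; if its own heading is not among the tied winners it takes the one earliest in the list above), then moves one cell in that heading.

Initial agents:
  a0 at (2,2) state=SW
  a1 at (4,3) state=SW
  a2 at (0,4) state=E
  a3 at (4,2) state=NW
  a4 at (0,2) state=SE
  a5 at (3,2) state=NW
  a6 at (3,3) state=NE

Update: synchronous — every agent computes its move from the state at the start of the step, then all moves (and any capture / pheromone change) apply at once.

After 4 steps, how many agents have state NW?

t=1: a0@(3,1):SW a1@(3,2):NW a2@(0,0):E a3@(3,1):NW a4@(1,3):SE a5@(2,1):NW a6@(4,2):SW
t=2: a0@(2,0):NW a1@(2,1):NW a2@(0,1):E a3@(2,0):NW a4@(2,4):SE a5@(1,0):NW a6@(0,1):SW
t=3: a0@(1,4):NW a1@(1,0):NW a2@(0,2):E a3@(1,4):NW a4@(1,3):NW a5@(0,4):NW a6@(1,0):SW
t=4: a0@(0,3):NW a1@(0,4):NW a2@(0,3):E a3@(0,3):NW a4@(0,2):NW a5@(4,3):NW a6@(0,4):NW

6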